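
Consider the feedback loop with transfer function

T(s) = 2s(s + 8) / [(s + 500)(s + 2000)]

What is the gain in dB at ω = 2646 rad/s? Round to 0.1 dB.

3.9 dB

At s = jω = j2646:
zero (s+8): 8 + j2646 → |·| = √(8²+2646²) = √7001380 ≈ 2646, ∠ = arctan(2646/8) ≈ 89.83°
zero at origin: s = j2646 → |·| = 2646, ∠ = 90.00°
pole (s+500): 500 + j2646 → |·| = √(500²+2646²) = √7251316 ≈ 2692.8, ∠ = arctan(2646/500) ≈ 79.30°
pole (s+2000): 2000 + j2646 → |·| = √(2000²+2646²) = √11001316 ≈ 3316.8, ∠ = arctan(2646/2000) ≈ 52.92°
|T| = 2 · 7.0013e+06 / 8.9315e+06 ≈ 1.5678
Gain = 20 log₁₀(1.5678) ≈ 3.91 dB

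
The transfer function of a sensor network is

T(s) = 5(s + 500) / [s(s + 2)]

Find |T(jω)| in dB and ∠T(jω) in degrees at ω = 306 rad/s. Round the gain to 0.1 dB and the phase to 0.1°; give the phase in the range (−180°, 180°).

-30.1 dB, -148.2°

At s = jω = j306:
zero (s+500): 500 + j306 → |·| = √(500²+306²) = √343636 ≈ 586.2, ∠ = arctan(306/500) ≈ 31.47°
pole (s+2): 2 + j306 → |·| = √(2²+306²) = √93640 ≈ 306.01, ∠ = arctan(306/2) ≈ 89.63°
pole at origin: |s| = 306, ∠ = 90.00° (in denominator)
|T| = 5 · 586.2 / 93639 ≈ 0.031301
Gain = 20 log₁₀(0.031301) ≈ -30.09 dB
∠T = 31.47° − 179.63° = -148.16°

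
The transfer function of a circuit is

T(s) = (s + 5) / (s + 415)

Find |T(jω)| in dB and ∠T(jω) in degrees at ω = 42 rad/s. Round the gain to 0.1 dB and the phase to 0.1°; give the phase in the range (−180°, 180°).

-19.9 dB, 77.4°

Substitute s = j42:
Numerator: (j42) + 5 = 5 + j42
Denominator: (j42) + 415 = 415 + j42
|N| = √(5² + 42²) ≈ 42.297, ∠N ≈ 83.21°
|D| = √(415² + 42²) ≈ 417.12, ∠D ≈ 5.78°
|T| = 42.297 / 417.12 ≈ 0.1014
Gain = 20 log₁₀(0.1014) ≈ -19.88 dB
∠T = 83.21° − 5.78° = 77.43°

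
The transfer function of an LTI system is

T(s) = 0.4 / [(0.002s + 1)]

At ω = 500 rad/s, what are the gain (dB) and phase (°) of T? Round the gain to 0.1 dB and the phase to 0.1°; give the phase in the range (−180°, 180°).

At ω = 500 rad/s:
pole (1 + j500·0.002) = 1 + j1 → |·| ≈ 1.4142, ∠ ≈ 45.00°
|T| = 0.4 · 1 / (1.4142) ≈ 0.28285
Gain = 20 log₁₀(0.28285) ≈ -10.97 dB
∠T = (0°) − (45.00°) = -45.00°

-11.0 dB, -45.0°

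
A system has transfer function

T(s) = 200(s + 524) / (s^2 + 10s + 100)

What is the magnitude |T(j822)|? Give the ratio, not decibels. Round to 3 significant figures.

0.289

At s = jω = j822:
zero (s+524): 524 + j822 → |·| = √(524²+822²) = √950260 ≈ 974.81, ∠ = arctan(822/524) ≈ 57.48°
quadratic: (j822)² + 10·j822 + 100 = -675584 + j8220 → |·| ≈ 6.7563e+05, ∠ ≈ 179.30°
|T| = 200 · 974.81 / 6.7563e+05 ≈ 0.28856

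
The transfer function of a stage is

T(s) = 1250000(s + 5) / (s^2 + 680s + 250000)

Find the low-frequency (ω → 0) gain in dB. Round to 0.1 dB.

T(0) = 1250000·5 / 250000 = 25
20 log₁₀(25) ≈ 27.96 dB

28.0 dB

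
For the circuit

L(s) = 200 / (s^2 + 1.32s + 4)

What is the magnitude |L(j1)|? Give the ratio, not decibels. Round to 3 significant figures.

61.0

At s = jω = j1:
quadratic: (j1)² + 1.32·j1 + 4 = 3 + j1.32 → |·| ≈ 3.2776, ∠ ≈ 23.75°
|L| = 200 / 3.2776 ≈ 61.02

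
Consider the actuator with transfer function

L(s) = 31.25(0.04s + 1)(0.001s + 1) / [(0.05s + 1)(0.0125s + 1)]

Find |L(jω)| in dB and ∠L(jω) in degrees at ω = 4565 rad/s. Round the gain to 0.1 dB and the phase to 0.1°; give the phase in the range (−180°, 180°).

At ω = 4565 rad/s:
zero (1 + j4565·0.04) = 1 + j182.6 → |·| ≈ 182.6, ∠ ≈ 89.69°
zero (1 + j4565·0.001) = 1 + j4.565 → |·| ≈ 4.6732, ∠ ≈ 77.64°
pole (1 + j4565·0.05) = 1 + j228.25 → |·| ≈ 228.25, ∠ ≈ 89.75°
pole (1 + j4565·0.0125) = 1 + j57.0625 → |·| ≈ 57.071, ∠ ≈ 89.00°
|L| = 31.25 · 182.6 · 4.6732 / (228.25 · 57.071) ≈ 2.0471
Gain = 20 log₁₀(2.0471) ≈ 6.22 dB
∠L = (89.69° + 77.64°) − (89.75° + 89.00°) = -11.42°

6.2 dB, -11.4°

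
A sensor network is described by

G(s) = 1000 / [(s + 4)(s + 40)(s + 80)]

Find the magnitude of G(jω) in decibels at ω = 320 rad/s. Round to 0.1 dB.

-90.6 dB

At s = jω = j320:
pole (s+4): 4 + j320 → |·| = √(4²+320²) = √102416 ≈ 320.02, ∠ = arctan(320/4) ≈ 89.28°
pole (s+40): 40 + j320 → |·| = √(40²+320²) = √104000 ≈ 322.49, ∠ = arctan(320/40) ≈ 82.87°
pole (s+80): 80 + j320 → |·| = √(80²+320²) = √108800 ≈ 329.85, ∠ = arctan(320/80) ≈ 75.96°
|G| = 1000 / 3.4042e+07 ≈ 2.9375e-05
Gain = 20 log₁₀(2.9375e-05) ≈ -90.64 dB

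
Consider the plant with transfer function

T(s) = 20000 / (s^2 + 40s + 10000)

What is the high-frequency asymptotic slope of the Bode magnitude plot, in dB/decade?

-40 dB/decade

Each pole contributes −20 dB/decade at high frequency; each zero contributes +20 dB/decade.
Net: 0 zero(s) − 2 pole(s) → -40 dB/decade.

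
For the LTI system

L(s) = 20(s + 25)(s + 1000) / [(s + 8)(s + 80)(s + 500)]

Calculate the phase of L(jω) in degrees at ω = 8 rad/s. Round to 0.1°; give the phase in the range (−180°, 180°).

-33.4°

At s = jω = j8:
zero (s+25): 25 + j8 → |·| = √(25²+8²) = √689 ≈ 26.249, ∠ = arctan(8/25) ≈ 17.74°
zero (s+1000): 1000 + j8 → |·| = √(1000²+8²) = √1000064 ≈ 1000, ∠ = arctan(8/1000) ≈ 0.46°
pole (s+8): 8 + j8 → |·| = √(8²+8²) = √128 ≈ 11.314, ∠ = arctan(8/8) ≈ 45.00°
pole (s+80): 80 + j8 → |·| = √(80²+8²) = √6464 ≈ 80.399, ∠ = arctan(8/80) ≈ 5.71°
pole (s+500): 500 + j8 → |·| = √(500²+8²) = √250064 ≈ 500.06, ∠ = arctan(8/500) ≈ 0.92°
∠L = 18.20° − 51.63° = -33.43°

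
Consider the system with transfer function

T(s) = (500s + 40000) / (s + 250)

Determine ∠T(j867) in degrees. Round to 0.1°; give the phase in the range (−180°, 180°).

Substitute s = j867:
Numerator: 500(j867) + 40000 = 40000 + j433500
Denominator: (j867) + 250 = 250 + j867
|N| = √(40000² + 433500²) ≈ 4.3534e+05, ∠N ≈ 84.73°
|D| = √(250² + 867²) ≈ 902.32, ∠D ≈ 73.92°
∠T = 84.73° − 73.92° = 10.81°

10.8°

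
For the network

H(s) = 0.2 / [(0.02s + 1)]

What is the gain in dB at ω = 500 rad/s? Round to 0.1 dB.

At ω = 500 rad/s:
pole (1 + j500·0.02) = 1 + j10 → |·| ≈ 10.05, ∠ ≈ 84.29°
|H| = 0.2 · 1 / (10.05) ≈ 0.0199
Gain = 20 log₁₀(0.0199) ≈ -34.02 dB

-34.0 dB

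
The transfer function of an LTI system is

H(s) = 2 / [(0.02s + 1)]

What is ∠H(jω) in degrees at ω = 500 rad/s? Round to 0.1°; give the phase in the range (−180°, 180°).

-84.3°

At ω = 500 rad/s:
pole (1 + j500·0.02) = 1 + j10 → |·| ≈ 10.05, ∠ ≈ 84.29°
∠H = (0°) − (84.29°) = -84.29°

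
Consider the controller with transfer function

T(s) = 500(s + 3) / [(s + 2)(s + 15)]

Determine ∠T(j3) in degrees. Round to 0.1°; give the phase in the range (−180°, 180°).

At s = jω = j3:
zero (s+3): 3 + j3 → |·| = √(3²+3²) = √18 ≈ 4.2426, ∠ = arctan(3/3) ≈ 45.00°
pole (s+2): 2 + j3 → |·| = √(2²+3²) = √13 ≈ 3.6056, ∠ = arctan(3/2) ≈ 56.31°
pole (s+15): 15 + j3 → |·| = √(15²+3²) = √234 ≈ 15.297, ∠ = arctan(3/15) ≈ 11.31°
∠T = 45.00° − 67.62° = -22.62°

-22.6°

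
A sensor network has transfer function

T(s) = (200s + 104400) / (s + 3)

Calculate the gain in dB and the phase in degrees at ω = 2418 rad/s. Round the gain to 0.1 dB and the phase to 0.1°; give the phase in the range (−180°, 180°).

Substitute s = j2418:
Numerator: 200(j2418) + 104400 = 104400 + j483600
Denominator: (j2418) + 3 = 3 + j2418
|N| = √(104400² + 483600²) ≈ 4.9474e+05, ∠N ≈ 77.82°
|D| = √(3² + 2418²) ≈ 2418, ∠D ≈ 89.93°
|T| = 4.9474e+05 / 2418 ≈ 204.61
Gain = 20 log₁₀(204.61) ≈ 46.22 dB
∠T = 77.82° − 89.93° = -12.11°

46.2 dB, -12.1°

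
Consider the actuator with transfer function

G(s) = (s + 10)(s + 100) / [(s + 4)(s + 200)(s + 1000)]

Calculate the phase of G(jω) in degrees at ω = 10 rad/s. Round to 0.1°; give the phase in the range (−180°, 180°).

-20.9°

At s = jω = j10:
zero (s+10): 10 + j10 → |·| = √(10²+10²) = √200 ≈ 14.142, ∠ = arctan(10/10) ≈ 45.00°
zero (s+100): 100 + j10 → |·| = √(100²+10²) = √10100 ≈ 100.5, ∠ = arctan(10/100) ≈ 5.71°
pole (s+4): 4 + j10 → |·| = √(4²+10²) = √116 ≈ 10.77, ∠ = arctan(10/4) ≈ 68.20°
pole (s+200): 200 + j10 → |·| = √(200²+10²) = √40100 ≈ 200.25, ∠ = arctan(10/200) ≈ 2.86°
pole (s+1000): 1000 + j10 → |·| = √(1000²+10²) = √1000100 ≈ 1000, ∠ = arctan(10/1000) ≈ 0.57°
∠G = 50.71° − 71.63° = -20.92°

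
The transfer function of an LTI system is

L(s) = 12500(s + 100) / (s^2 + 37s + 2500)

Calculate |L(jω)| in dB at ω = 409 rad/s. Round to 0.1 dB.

30.1 dB

At s = jω = j409:
zero (s+100): 100 + j409 → |·| = √(100²+409²) = √177281 ≈ 421.05, ∠ = arctan(409/100) ≈ 76.26°
quadratic: (j409)² + 37·j409 + 2500 = -164781 + j15133 → |·| ≈ 1.6547e+05, ∠ ≈ 174.75°
|L| = 12500 · 421.05 / 1.6547e+05 ≈ 31.807
Gain = 20 log₁₀(31.807) ≈ 30.05 dB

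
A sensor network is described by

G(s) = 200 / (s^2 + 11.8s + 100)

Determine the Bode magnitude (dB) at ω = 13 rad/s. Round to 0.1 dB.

At s = jω = j13:
quadratic: (j13)² + 11.8·j13 + 100 = -69 + j153.4 → |·| ≈ 168.2, ∠ ≈ 114.22°
|G| = 200 / 168.2 ≈ 1.1891
Gain = 20 log₁₀(1.1891) ≈ 1.50 dB

1.5 dB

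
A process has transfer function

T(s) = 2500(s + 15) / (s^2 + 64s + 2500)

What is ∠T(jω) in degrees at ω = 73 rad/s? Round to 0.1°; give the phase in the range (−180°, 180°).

-42.8°

At s = jω = j73:
zero (s+15): 15 + j73 → |·| = √(15²+73²) = √5554 ≈ 74.525, ∠ = arctan(73/15) ≈ 78.39°
quadratic: (j73)² + 64·j73 + 2500 = -2829 + j4672 → |·| ≈ 5461.8, ∠ ≈ 121.20°
∠T = 78.39° − 121.20° = -42.81°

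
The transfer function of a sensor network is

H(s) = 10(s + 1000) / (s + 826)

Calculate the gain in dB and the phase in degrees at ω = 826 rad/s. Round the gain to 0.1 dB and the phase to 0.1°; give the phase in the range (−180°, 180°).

20.9 dB, -5.4°

At s = jω = j826:
zero (s+1000): 1000 + j826 → |·| = √(1000²+826²) = √1682276 ≈ 1297, ∠ = arctan(826/1000) ≈ 39.56°
pole (s+826): 826 + j826 → |·| = √(826²+826²) = √1364552 ≈ 1168.1, ∠ = arctan(826/826) ≈ 45.00°
|H| = 10 · 1297 / 1168.1 ≈ 11.104
Gain = 20 log₁₀(11.104) ≈ 20.91 dB
∠H = 39.56° − 45.00° = -5.44°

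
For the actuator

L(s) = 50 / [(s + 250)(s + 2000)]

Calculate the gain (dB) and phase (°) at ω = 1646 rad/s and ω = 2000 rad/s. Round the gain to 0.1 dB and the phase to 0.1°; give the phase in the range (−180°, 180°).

ω = 1646: -98.7 dB, -120.8°; ω = 2000: -101.1 dB, -127.9°

At s = jω = j1646:
pole (s+250): 250 + j1646 → |·| = √(250²+1646²) = √2771816 ≈ 1664.9, ∠ = arctan(1646/250) ≈ 81.36°
pole (s+2000): 2000 + j1646 → |·| = √(2000²+1646²) = √6709316 ≈ 2590.2, ∠ = arctan(1646/2000) ≈ 39.45°
|L| = 50 / 4.3124e+06 ≈ 1.1594e-05
Gain = 20 log₁₀(1.1594e-05) ≈ -98.72 dB
∠L = 0.00° − 120.81° = -120.81°

At s = jω = j2000:
pole (s+250): 250 + j2000 → |·| = √(250²+2000²) = √4062500 ≈ 2015.6, ∠ = arctan(2000/250) ≈ 82.87°
pole (s+2000): 2000 + j2000 → |·| = √(2000²+2000²) = √8000000 ≈ 2828.4, ∠ = arctan(2000/2000) ≈ 45.00°
|L| = 50 / 5.7009e+06 ≈ 8.7705e-06
Gain = 20 log₁₀(8.7705e-06) ≈ -101.14 dB
∠L = 0.00° − 127.87° = -127.87°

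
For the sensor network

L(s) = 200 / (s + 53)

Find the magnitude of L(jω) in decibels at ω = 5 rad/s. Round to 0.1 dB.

11.5 dB

Substitute s = j5:
Numerator: 200 = 200 + j0
Denominator: (j5) + 53 = 53 + j5
|N| = √(200² + 0²) ≈ 200, ∠N ≈ 0.00°
|D| = √(53² + 5²) ≈ 53.235, ∠D ≈ 5.39°
|L| = 200 / 53.235 ≈ 3.7569
Gain = 20 log₁₀(3.7569) ≈ 11.50 dB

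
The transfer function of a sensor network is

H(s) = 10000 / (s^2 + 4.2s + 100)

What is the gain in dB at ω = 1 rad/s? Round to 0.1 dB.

40.1 dB

At s = jω = j1:
quadratic: (j1)² + 4.2·j1 + 100 = 99 + j4.2 → |·| ≈ 99.089, ∠ ≈ 2.43°
|H| = 10000 / 99.089 ≈ 100.92
Gain = 20 log₁₀(100.92) ≈ 40.08 dB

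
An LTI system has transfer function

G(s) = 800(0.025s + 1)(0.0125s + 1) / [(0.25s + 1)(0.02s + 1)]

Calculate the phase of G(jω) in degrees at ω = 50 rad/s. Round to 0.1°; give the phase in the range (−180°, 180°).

-47.1°

At ω = 50 rad/s:
zero (1 + j50·0.025) = 1 + j1.25 → |·| ≈ 1.6008, ∠ ≈ 51.34°
zero (1 + j50·0.0125) = 1 + j0.625 → |·| ≈ 1.1792, ∠ ≈ 32.01°
pole (1 + j50·0.25) = 1 + j12.5 → |·| ≈ 12.54, ∠ ≈ 85.43°
pole (1 + j50·0.02) = 1 + j1 → |·| ≈ 1.4142, ∠ ≈ 45.00°
∠G = (51.34° + 32.01°) − (85.43° + 45.00°) = -47.08°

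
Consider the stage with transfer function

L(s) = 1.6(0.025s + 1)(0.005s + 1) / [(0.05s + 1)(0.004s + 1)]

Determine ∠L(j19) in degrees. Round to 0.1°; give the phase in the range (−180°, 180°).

-17.0°

At ω = 19 rad/s:
zero (1 + j19·0.025) = 1 + j0.475 → |·| ≈ 1.1071, ∠ ≈ 25.41°
zero (1 + j19·0.005) = 1 + j0.095 → |·| ≈ 1.0045, ∠ ≈ 5.43°
pole (1 + j19·0.05) = 1 + j0.95 → |·| ≈ 1.3793, ∠ ≈ 43.53°
pole (1 + j19·0.004) = 1 + j0.076 → |·| ≈ 1.0029, ∠ ≈ 4.35°
∠L = (25.41° + 5.43°) − (43.53° + 4.35°) = -17.04°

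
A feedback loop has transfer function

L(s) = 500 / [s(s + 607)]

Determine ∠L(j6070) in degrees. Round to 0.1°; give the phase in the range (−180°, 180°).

-174.3°

At s = jω = j6070:
pole (s+607): 607 + j6070 → |·| = √(607²+6070²) = √37213349 ≈ 6100.3, ∠ = arctan(6070/607) ≈ 84.29°
pole at origin: |s| = 6070, ∠ = 90.00° (in denominator)
∠L = 0.00° − 174.29° = -174.29°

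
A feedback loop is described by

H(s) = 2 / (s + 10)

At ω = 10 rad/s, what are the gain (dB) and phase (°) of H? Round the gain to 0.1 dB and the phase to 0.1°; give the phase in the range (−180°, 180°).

-17.0 dB, -45.0°

Substitute s = j10:
Numerator: 2 = 2 + j0
Denominator: (j10) + 10 = 10 + j10
|N| = √(2² + 0²) ≈ 2, ∠N ≈ 0.00°
|D| = √(10² + 10²) ≈ 14.142, ∠D ≈ 45.00°
|H| = 2 / 14.142 ≈ 0.14142
Gain = 20 log₁₀(0.14142) ≈ -16.99 dB
∠H = 0.00° − 45.00° = -45.00°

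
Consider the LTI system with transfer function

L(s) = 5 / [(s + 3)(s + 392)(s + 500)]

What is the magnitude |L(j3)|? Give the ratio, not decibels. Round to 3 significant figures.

At s = jω = j3:
pole (s+3): 3 + j3 → |·| = √(3²+3²) = √18 ≈ 4.2426, ∠ = arctan(3/3) ≈ 45.00°
pole (s+392): 392 + j3 → |·| = √(392²+3²) = √153673 ≈ 392.01, ∠ = arctan(3/392) ≈ 0.44°
pole (s+500): 500 + j3 → |·| = √(500²+3²) = √250009 ≈ 500.01, ∠ = arctan(3/500) ≈ 0.34°
|L| = 5 / 8.3159e+05 ≈ 6.0126e-06

6.01e-06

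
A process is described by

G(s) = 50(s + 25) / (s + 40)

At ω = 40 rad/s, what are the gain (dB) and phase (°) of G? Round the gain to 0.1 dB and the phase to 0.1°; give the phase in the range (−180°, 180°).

At s = jω = j40:
zero (s+25): 25 + j40 → |·| = √(25²+40²) = √2225 ≈ 47.17, ∠ = arctan(40/25) ≈ 57.99°
pole (s+40): 40 + j40 → |·| = √(40²+40²) = √3200 ≈ 56.569, ∠ = arctan(40/40) ≈ 45.00°
|G| = 50 · 47.17 / 56.569 ≈ 41.692
Gain = 20 log₁₀(41.692) ≈ 32.40 dB
∠G = 57.99° − 45.00° = 12.99°

32.4 dB, 13.0°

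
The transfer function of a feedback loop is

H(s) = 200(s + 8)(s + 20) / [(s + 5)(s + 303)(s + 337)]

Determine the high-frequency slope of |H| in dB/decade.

Each pole contributes −20 dB/decade at high frequency; each zero contributes +20 dB/decade.
Net: 2 zero(s) − 3 pole(s) → -20 dB/decade.

-20 dB/decade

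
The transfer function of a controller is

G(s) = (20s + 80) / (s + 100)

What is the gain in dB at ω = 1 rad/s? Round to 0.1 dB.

-1.7 dB

Substitute s = j1:
Numerator: 20(j1) + 80 = 80 + j20
Denominator: (j1) + 100 = 100 + j1
|N| = √(80² + 20²) ≈ 82.462, ∠N ≈ 14.04°
|D| = √(100² + 1²) ≈ 100, ∠D ≈ 0.57°
|G| = 82.462 / 100 ≈ 0.82462
Gain = 20 log₁₀(0.82462) ≈ -1.67 dB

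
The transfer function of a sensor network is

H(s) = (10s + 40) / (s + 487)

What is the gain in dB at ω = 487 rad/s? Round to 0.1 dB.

Substitute s = j487:
Numerator: 10(j487) + 40 = 40 + j4870
Denominator: (j487) + 487 = 487 + j487
|N| = √(40² + 4870²) ≈ 4870.2, ∠N ≈ 89.53°
|D| = √(487² + 487²) ≈ 688.72, ∠D ≈ 45.00°
|H| = 4870.2 / 688.72 ≈ 7.0714
Gain = 20 log₁₀(7.0714) ≈ 16.99 dB

17.0 dB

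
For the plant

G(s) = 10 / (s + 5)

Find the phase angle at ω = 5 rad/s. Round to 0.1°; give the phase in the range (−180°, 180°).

Substitute s = j5:
Numerator: 10 = 10 + j0
Denominator: (j5) + 5 = 5 + j5
|N| = √(10² + 0²) ≈ 10, ∠N ≈ 0.00°
|D| = √(5² + 5²) ≈ 7.0711, ∠D ≈ 45.00°
∠G = 0.00° − 45.00° = -45.00°

-45.0°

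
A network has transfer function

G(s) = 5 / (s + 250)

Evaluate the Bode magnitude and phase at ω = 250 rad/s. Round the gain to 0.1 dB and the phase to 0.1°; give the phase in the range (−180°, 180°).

At s = jω = j250:
pole (s+250): 250 + j250 → |·| = √(250²+250²) = √125000 ≈ 353.55, ∠ = arctan(250/250) ≈ 45.00°
|G| = 5 / 353.55 ≈ 0.014142
Gain = 20 log₁₀(0.014142) ≈ -36.99 dB
∠G = 0.00° − 45.00° = -45.00°

-37.0 dB, -45.0°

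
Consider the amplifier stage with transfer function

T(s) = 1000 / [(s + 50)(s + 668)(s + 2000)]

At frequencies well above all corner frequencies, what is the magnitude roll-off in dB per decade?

Each pole contributes −20 dB/decade at high frequency; each zero contributes +20 dB/decade.
Net: 0 zero(s) − 3 pole(s) → -60 dB/decade.

-60 dB/decade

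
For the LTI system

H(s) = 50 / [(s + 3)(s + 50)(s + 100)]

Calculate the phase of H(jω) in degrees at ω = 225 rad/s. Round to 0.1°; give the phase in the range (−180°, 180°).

127.3°

At s = jω = j225:
pole (s+3): 3 + j225 → |·| = √(3²+225²) = √50634 ≈ 225.02, ∠ = arctan(225/3) ≈ 89.24°
pole (s+50): 50 + j225 → |·| = √(50²+225²) = √53125 ≈ 230.49, ∠ = arctan(225/50) ≈ 77.47°
pole (s+100): 100 + j225 → |·| = √(100²+225²) = √60625 ≈ 246.22, ∠ = arctan(225/100) ≈ 66.04°
∠H = 0.00° − 232.75° = -232.75° ≡ 127.25° (principal value)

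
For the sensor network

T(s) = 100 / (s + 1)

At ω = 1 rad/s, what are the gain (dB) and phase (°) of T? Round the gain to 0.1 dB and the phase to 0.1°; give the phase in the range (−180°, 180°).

Substitute s = j1:
Numerator: 100 = 100 + j0
Denominator: (j1) + 1 = 1 + j1
|N| = √(100² + 0²) ≈ 100, ∠N ≈ 0.00°
|D| = √(1² + 1²) ≈ 1.4142, ∠D ≈ 45.00°
|T| = 100 / 1.4142 ≈ 70.711
Gain = 20 log₁₀(70.711) ≈ 36.99 dB
∠T = 0.00° − 45.00° = -45.00°

37.0 dB, -45.0°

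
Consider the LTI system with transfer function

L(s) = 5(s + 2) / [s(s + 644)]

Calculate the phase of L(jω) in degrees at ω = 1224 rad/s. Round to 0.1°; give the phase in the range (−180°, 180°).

At s = jω = j1224:
zero (s+2): 2 + j1224 → |·| = √(2²+1224²) = √1498180 ≈ 1224, ∠ = arctan(1224/2) ≈ 89.91°
pole (s+644): 644 + j1224 → |·| = √(644²+1224²) = √1912912 ≈ 1383.1, ∠ = arctan(1224/644) ≈ 62.25°
pole at origin: |s| = 1224, ∠ = 90.00° (in denominator)
∠L = 89.91° − 152.25° = -62.34°

-62.3°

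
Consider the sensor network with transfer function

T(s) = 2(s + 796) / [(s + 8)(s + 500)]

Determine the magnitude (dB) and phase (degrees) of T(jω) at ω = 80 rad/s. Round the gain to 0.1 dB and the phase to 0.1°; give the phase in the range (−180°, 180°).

-28.1 dB, -87.6°

At s = jω = j80:
zero (s+796): 796 + j80 → |·| = √(796²+80²) = √640016 ≈ 800.01, ∠ = arctan(80/796) ≈ 5.74°
pole (s+8): 8 + j80 → |·| = √(8²+80²) = √6464 ≈ 80.399, ∠ = arctan(80/8) ≈ 84.29°
pole (s+500): 500 + j80 → |·| = √(500²+80²) = √256400 ≈ 506.36, ∠ = arctan(80/500) ≈ 9.09°
|T| = 2 · 800.01 / 40711 ≈ 0.039302
Gain = 20 log₁₀(0.039302) ≈ -28.11 dB
∠T = 5.74° − 93.38° = -87.64°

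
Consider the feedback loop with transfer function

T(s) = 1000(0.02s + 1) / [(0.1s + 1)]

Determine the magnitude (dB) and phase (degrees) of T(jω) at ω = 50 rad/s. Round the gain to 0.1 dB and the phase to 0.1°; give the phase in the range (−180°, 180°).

48.9 dB, -33.7°

At ω = 50 rad/s:
zero (1 + j50·0.02) = 1 + j1 → |·| ≈ 1.4142, ∠ ≈ 45.00°
pole (1 + j50·0.1) = 1 + j5 → |·| ≈ 5.099, ∠ ≈ 78.69°
|T| = 1000 · 1.4142 / (5.099) ≈ 277.35
Gain = 20 log₁₀(277.35) ≈ 48.86 dB
∠T = (45.00°) − (78.69°) = -33.69°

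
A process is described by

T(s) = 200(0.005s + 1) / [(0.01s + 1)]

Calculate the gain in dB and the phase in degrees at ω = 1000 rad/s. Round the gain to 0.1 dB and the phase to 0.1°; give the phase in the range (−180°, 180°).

40.1 dB, -5.6°

At ω = 1000 rad/s:
zero (1 + j1000·0.005) = 1 + j5 → |·| ≈ 5.099, ∠ ≈ 78.69°
pole (1 + j1000·0.01) = 1 + j10 → |·| ≈ 10.05, ∠ ≈ 84.29°
|T| = 200 · 5.099 / (10.05) ≈ 101.47
Gain = 20 log₁₀(101.47) ≈ 40.13 dB
∠T = (78.69°) − (84.29°) = -5.60°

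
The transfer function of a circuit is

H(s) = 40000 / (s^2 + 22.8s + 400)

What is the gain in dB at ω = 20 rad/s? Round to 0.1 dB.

At s = jω = j20:
quadratic: (j20)² + 22.8·j20 + 400 = 0 + j456 → |·| ≈ 456, ∠ ≈ 90.00°
|H| = 40000 / 456 ≈ 87.719
Gain = 20 log₁₀(87.719) ≈ 38.86 dB

38.9 dB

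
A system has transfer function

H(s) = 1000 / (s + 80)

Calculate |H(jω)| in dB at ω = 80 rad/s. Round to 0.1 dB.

At s = jω = j80:
pole (s+80): 80 + j80 → |·| = √(80²+80²) = √12800 ≈ 113.14, ∠ = arctan(80/80) ≈ 45.00°
|H| = 1000 / 113.14 ≈ 8.8386
Gain = 20 log₁₀(8.8386) ≈ 18.93 dB

18.9 dB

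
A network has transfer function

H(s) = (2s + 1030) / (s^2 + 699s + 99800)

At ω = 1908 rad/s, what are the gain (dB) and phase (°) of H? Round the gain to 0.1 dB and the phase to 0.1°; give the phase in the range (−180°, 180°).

Substitute s = j1908:
Numerator: 2(j1908) + 1030 = 1030 + j3816
Denominator: (j1908)^2 + 699(j1908) + 99800 = -3540664 + j1333692
|N| = √(1030² + 3816²) ≈ 3952.6, ∠N ≈ 74.89°
|D| = √(3540664² + 1333692²) ≈ 3.7835e+06, ∠D ≈ 159.36°
|H| = 3952.6 / 3.7835e+06 ≈ 0.0010447
Gain = 20 log₁₀(0.0010447) ≈ -59.62 dB
∠H = 74.89° − 159.36° = -84.47°

-59.6 dB, -84.5°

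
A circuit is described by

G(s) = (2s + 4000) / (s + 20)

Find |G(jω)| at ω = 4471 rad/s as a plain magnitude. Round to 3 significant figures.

2.19

Substitute s = j4471:
Numerator: 2(j4471) + 4000 = 4000 + j8942
Denominator: (j4471) + 20 = 20 + j4471
|N| = √(4000² + 8942²) ≈ 9795.9, ∠N ≈ 65.90°
|D| = √(20² + 4471²) ≈ 4471, ∠D ≈ 89.74°
|G| = 9795.9 / 4471 ≈ 2.191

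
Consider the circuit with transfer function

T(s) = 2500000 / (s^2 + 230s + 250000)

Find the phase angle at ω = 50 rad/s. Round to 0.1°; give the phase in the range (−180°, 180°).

-2.7°

At s = jω = j50:
quadratic: (j50)² + 230·j50 + 250000 = 247500 + j11500 → |·| ≈ 2.4777e+05, ∠ ≈ 2.66°
∠T = 0.00° − 2.66° = -2.66°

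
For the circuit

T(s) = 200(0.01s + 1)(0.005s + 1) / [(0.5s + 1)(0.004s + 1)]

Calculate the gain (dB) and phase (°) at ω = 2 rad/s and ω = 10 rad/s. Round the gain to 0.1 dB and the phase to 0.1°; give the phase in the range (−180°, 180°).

At ω = 2 rad/s:
zero (1 + j2·0.01) = 1 + j0.02 → |·| ≈ 1.0002, ∠ ≈ 1.15°
zero (1 + j2·0.005) = 1 + j0.01 → |·| ≈ 1, ∠ ≈ 0.57°
pole (1 + j2·0.5) = 1 + j1 → |·| ≈ 1.4142, ∠ ≈ 45.00°
pole (1 + j2·0.004) = 1 + j0.008 → |·| ≈ 1, ∠ ≈ 0.46°
|T| = 200 · 1.0002 · 1 / (1.4142 · 1) ≈ 141.45
Gain = 20 log₁₀(141.45) ≈ 43.01 dB
∠T = (1.15° + 0.57°) − (45.00° + 0.46°) = -43.74°

At ω = 10 rad/s:
zero (1 + j10·0.01) = 1 + j0.1 → |·| ≈ 1.005, ∠ ≈ 5.71°
zero (1 + j10·0.005) = 1 + j0.05 → |·| ≈ 1.0012, ∠ ≈ 2.86°
pole (1 + j10·0.5) = 1 + j5 → |·| ≈ 5.099, ∠ ≈ 78.69°
pole (1 + j10·0.004) = 1 + j0.04 → |·| ≈ 1.0008, ∠ ≈ 2.29°
|T| = 200 · 1.005 · 1.0012 / (5.099 · 1.0008) ≈ 39.435
Gain = 20 log₁₀(39.435) ≈ 31.92 dB
∠T = (5.71° + 2.86°) − (78.69° + 2.29°) = -72.41°

ω = 2: 43.0 dB, -43.7°; ω = 10: 31.9 dB, -72.4°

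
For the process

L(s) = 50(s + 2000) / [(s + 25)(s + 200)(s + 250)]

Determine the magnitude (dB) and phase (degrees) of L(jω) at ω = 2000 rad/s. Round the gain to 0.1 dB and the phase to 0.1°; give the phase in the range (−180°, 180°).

-95.2 dB, 148.6°

At s = jω = j2000:
zero (s+2000): 2000 + j2000 → |·| = √(2000²+2000²) = √8000000 ≈ 2828.4, ∠ = arctan(2000/2000) ≈ 45.00°
pole (s+25): 25 + j2000 → |·| = √(25²+2000²) = √4000625 ≈ 2000.2, ∠ = arctan(2000/25) ≈ 89.28°
pole (s+200): 200 + j2000 → |·| = √(200²+2000²) = √4040000 ≈ 2010, ∠ = arctan(2000/200) ≈ 84.29°
pole (s+250): 250 + j2000 → |·| = √(250²+2000²) = √4062500 ≈ 2015.6, ∠ = arctan(2000/250) ≈ 82.87°
|L| = 50 · 2828.4 / 8.1035e+09 ≈ 1.7452e-05
Gain = 20 log₁₀(1.7452e-05) ≈ -95.16 dB
∠L = 45.00° − 256.44° = -211.44° ≡ 148.56° (principal value)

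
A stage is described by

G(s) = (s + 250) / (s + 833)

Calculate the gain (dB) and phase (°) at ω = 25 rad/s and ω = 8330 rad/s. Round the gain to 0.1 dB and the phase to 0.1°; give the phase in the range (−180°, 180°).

Substitute s = j25:
Numerator: (j25) + 250 = 250 + j25
Denominator: (j25) + 833 = 833 + j25
|N| = √(250² + 25²) ≈ 251.25, ∠N ≈ 5.71°
|D| = √(833² + 25²) ≈ 833.38, ∠D ≈ 1.72°
|G| = 251.25 / 833.38 ≈ 0.30148
Gain = 20 log₁₀(0.30148) ≈ -10.41 dB
∠G = 5.71° − 1.72° = 3.99°

Substitute s = j8330:
Numerator: (j8330) + 250 = 250 + j8330
Denominator: (j8330) + 833 = 833 + j8330
|N| = √(250² + 8330²) ≈ 8333.8, ∠N ≈ 88.28°
|D| = √(833² + 8330²) ≈ 8371.5, ∠D ≈ 84.29°
|G| = 8333.8 / 8371.5 ≈ 0.9955
Gain = 20 log₁₀(0.9955) ≈ -0.04 dB
∠G = 88.28° − 84.29° = 3.99°

ω = 25: -10.4 dB, 4.0°; ω = 8330: -0.0 dB, 4.0°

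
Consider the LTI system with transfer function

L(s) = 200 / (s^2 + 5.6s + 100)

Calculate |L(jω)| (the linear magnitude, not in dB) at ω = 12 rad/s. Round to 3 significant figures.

2.49

At s = jω = j12:
quadratic: (j12)² + 5.6·j12 + 100 = -44 + j67.2 → |·| ≈ 80.323, ∠ ≈ 123.22°
|L| = 200 / 80.323 ≈ 2.4899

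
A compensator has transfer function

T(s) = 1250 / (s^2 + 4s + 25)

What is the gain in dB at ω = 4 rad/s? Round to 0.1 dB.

At s = jω = j4:
quadratic: (j4)² + 4·j4 + 25 = 9 + j16 → |·| ≈ 18.358, ∠ ≈ 60.64°
|T| = 1250 / 18.358 ≈ 68.09
Gain = 20 log₁₀(68.09) ≈ 36.66 dB

36.7 dB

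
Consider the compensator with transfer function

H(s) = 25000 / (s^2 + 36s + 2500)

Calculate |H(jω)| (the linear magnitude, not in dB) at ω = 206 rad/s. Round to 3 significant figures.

0.615

At s = jω = j206:
quadratic: (j206)² + 36·j206 + 2500 = -39936 + j7416 → |·| ≈ 40619, ∠ ≈ 169.48°
|H| = 25000 / 40619 ≈ 0.61548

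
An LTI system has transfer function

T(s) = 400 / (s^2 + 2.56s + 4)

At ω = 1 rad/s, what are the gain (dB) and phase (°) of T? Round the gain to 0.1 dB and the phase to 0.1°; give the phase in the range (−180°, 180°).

At s = jω = j1:
quadratic: (j1)² + 2.56·j1 + 4 = 3 + j2.56 → |·| ≈ 3.9438, ∠ ≈ 40.48°
|T| = 400 / 3.9438 ≈ 101.43
Gain = 20 log₁₀(101.43) ≈ 40.12 dB
∠T = 0.00° − 40.48° = -40.48°

40.1 dB, -40.5°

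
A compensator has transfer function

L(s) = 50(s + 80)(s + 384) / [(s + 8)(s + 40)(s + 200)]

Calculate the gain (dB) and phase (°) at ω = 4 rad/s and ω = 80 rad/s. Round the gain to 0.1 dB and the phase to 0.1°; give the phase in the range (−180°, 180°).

At s = jω = j4:
zero (s+80): 80 + j4 → |·| = √(80²+4²) = √6416 ≈ 80.1, ∠ = arctan(4/80) ≈ 2.86°
zero (s+384): 384 + j4 → |·| = √(384²+4²) = √147472 ≈ 384.02, ∠ = arctan(4/384) ≈ 0.60°
pole (s+8): 8 + j4 → |·| = √(8²+4²) = √80 ≈ 8.9443, ∠ = arctan(4/8) ≈ 26.57°
pole (s+40): 40 + j4 → |·| = √(40²+4²) = √1616 ≈ 40.2, ∠ = arctan(4/40) ≈ 5.71°
pole (s+200): 200 + j4 → |·| = √(200²+4²) = √40016 ≈ 200.04, ∠ = arctan(4/200) ≈ 1.15°
|L| = 50 · 30760 / 71927 ≈ 21.383
Gain = 20 log₁₀(21.383) ≈ 26.60 dB
∠L = 3.46° − 33.43° = -29.97°

At s = jω = j80:
zero (s+80): 80 + j80 → |·| = √(80²+80²) = √12800 ≈ 113.14, ∠ = arctan(80/80) ≈ 45.00°
zero (s+384): 384 + j80 → |·| = √(384²+80²) = √153856 ≈ 392.24, ∠ = arctan(80/384) ≈ 11.77°
pole (s+8): 8 + j80 → |·| = √(8²+80²) = √6464 ≈ 80.399, ∠ = arctan(80/8) ≈ 84.29°
pole (s+40): 40 + j80 → |·| = √(40²+80²) = √8000 ≈ 89.443, ∠ = arctan(80/40) ≈ 63.43°
pole (s+200): 200 + j80 → |·| = √(200²+80²) = √46400 ≈ 215.41, ∠ = arctan(80/200) ≈ 21.80°
|L| = 50 · 44378 / 1.549e+06 ≈ 1.4325
Gain = 20 log₁₀(1.4325) ≈ 3.12 dB
∠L = 56.77° − 169.52° = -112.75°

ω = 4: 26.6 dB, -30.0°; ω = 80: 3.1 dB, -112.8°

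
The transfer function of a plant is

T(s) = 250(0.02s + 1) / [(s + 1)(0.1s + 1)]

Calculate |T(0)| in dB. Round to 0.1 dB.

48.0 dB

T(0) = 250 · 1 / 1 = 250
20 log₁₀(250) ≈ 47.96 dB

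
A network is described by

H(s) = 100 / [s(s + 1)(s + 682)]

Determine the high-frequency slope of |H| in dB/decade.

-60 dB/decade

Each pole contributes −20 dB/decade at high frequency; each zero contributes +20 dB/decade.
Net: 0 zero(s) − 3 pole(s) → -60 dB/decade.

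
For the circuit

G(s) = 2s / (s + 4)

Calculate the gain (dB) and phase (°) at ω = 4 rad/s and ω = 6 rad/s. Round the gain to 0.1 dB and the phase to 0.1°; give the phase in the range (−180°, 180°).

At s = jω = j4:
zero at origin: s = j4 → |·| = 4, ∠ = 90.00°
pole (s+4): 4 + j4 → |·| = √(4²+4²) = √32 ≈ 5.6569, ∠ = arctan(4/4) ≈ 45.00°
|G| = 2 · 4 / 5.6569 ≈ 1.4142
Gain = 20 log₁₀(1.4142) ≈ 3.01 dB
∠G = 90.00° − 45.00° = 45.00°

At s = jω = j6:
zero at origin: s = j6 → |·| = 6, ∠ = 90.00°
pole (s+4): 4 + j6 → |·| = √(4²+6²) = √52 ≈ 7.2111, ∠ = arctan(6/4) ≈ 56.31°
|G| = 2 · 6 / 7.2111 ≈ 1.6641
Gain = 20 log₁₀(1.6641) ≈ 4.42 dB
∠G = 90.00° − 56.31° = 33.69°

ω = 4: 3.0 dB, 45.0°; ω = 6: 4.4 dB, 33.7°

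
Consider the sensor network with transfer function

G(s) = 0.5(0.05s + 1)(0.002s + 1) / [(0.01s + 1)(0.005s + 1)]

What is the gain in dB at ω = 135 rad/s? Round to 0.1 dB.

4.8 dB

At ω = 135 rad/s:
zero (1 + j135·0.05) = 1 + j6.75 → |·| ≈ 6.8237, ∠ ≈ 81.57°
zero (1 + j135·0.002) = 1 + j0.27 → |·| ≈ 1.0358, ∠ ≈ 15.11°
pole (1 + j135·0.01) = 1 + j1.35 → |·| ≈ 1.68, ∠ ≈ 53.47°
pole (1 + j135·0.005) = 1 + j0.675 → |·| ≈ 1.2065, ∠ ≈ 34.02°
|G| = 0.5 · 6.8237 · 1.0358 / (1.68 · 1.2065) ≈ 1.7435
Gain = 20 log₁₀(1.7435) ≈ 4.83 dB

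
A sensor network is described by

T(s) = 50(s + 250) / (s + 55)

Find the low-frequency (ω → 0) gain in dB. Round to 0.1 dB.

47.1 dB

T(0) = 50·250 / (55) ≈ 227.27
20 log₁₀(227.27) ≈ 47.13 dB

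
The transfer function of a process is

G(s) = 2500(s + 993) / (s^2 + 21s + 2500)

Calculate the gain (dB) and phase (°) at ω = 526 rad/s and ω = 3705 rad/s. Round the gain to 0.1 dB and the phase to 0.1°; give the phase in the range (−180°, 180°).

At s = jω = j526:
zero (s+993): 993 + j526 → |·| = √(993²+526²) = √1262725 ≈ 1123.7, ∠ = arctan(526/993) ≈ 27.91°
quadratic: (j526)² + 21·j526 + 2500 = -274176 + j11046 → |·| ≈ 2.744e+05, ∠ ≈ 177.69°
|G| = 2500 · 1123.7 / 2.744e+05 ≈ 10.238
Gain = 20 log₁₀(10.238) ≈ 20.20 dB
∠G = 27.91° − 177.69° = -149.78°

At s = jω = j3705:
zero (s+993): 993 + j3705 → |·| = √(993²+3705²) = √14713074 ≈ 3835.8, ∠ = arctan(3705/993) ≈ 75.00°
quadratic: (j3705)² + 21·j3705 + 2500 = -13724525 + j77805 → |·| ≈ 1.3725e+07, ∠ ≈ 179.68°
|G| = 2500 · 3835.8 / 1.3725e+07 ≈ 0.69869
Gain = 20 log₁₀(0.69869) ≈ -3.11 dB
∠G = 75.00° − 179.68° = -104.68°

ω = 526: 20.2 dB, -149.8°; ω = 3705: -3.1 dB, -104.7°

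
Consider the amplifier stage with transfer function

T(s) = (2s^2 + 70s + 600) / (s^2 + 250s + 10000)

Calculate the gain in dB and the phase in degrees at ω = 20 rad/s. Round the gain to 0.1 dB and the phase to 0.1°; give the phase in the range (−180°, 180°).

Substitute s = j20:
Numerator: 2(j20)^2 + 70(j20) + 600 = -200 + j1400
Denominator: (j20)^2 + 250(j20) + 10000 = 9600 + j5000
|N| = √(200² + 1400²) ≈ 1414.2, ∠N ≈ 98.13°
|D| = √(9600² + 5000²) ≈ 10824, ∠D ≈ 27.51°
|T| = 1414.2 / 10824 ≈ 0.13065
Gain = 20 log₁₀(0.13065) ≈ -17.68 dB
∠T = 98.13° − 27.51° = 70.62°

-17.7 dB, 70.6°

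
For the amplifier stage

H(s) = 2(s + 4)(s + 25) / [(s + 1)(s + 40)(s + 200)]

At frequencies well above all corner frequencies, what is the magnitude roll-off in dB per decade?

-20 dB/decade

Each pole contributes −20 dB/decade at high frequency; each zero contributes +20 dB/decade.
Net: 2 zero(s) − 3 pole(s) → -20 dB/decade.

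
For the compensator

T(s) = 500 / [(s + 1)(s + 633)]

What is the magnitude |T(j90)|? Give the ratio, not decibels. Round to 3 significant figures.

0.00869

At s = jω = j90:
pole (s+1): 1 + j90 → |·| = √(1²+90²) = √8101 ≈ 90.006, ∠ = arctan(90/1) ≈ 89.36°
pole (s+633): 633 + j90 → |·| = √(633²+90²) = √408789 ≈ 639.37, ∠ = arctan(90/633) ≈ 8.09°
|T| = 500 / 57547 ≈ 0.0086886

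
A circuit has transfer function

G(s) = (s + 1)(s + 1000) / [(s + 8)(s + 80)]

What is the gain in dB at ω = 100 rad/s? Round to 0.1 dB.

17.9 dB

At s = jω = j100:
zero (s+1): 1 + j100 → |·| = √(1²+100²) = √10001 ≈ 100, ∠ = arctan(100/1) ≈ 89.43°
zero (s+1000): 1000 + j100 → |·| = √(1000²+100²) = √1010000 ≈ 1005, ∠ = arctan(100/1000) ≈ 5.71°
pole (s+8): 8 + j100 → |·| = √(8²+100²) = √10064 ≈ 100.32, ∠ = arctan(100/8) ≈ 85.43°
pole (s+80): 80 + j100 → |·| = √(80²+100²) = √16400 ≈ 128.06, ∠ = arctan(100/80) ≈ 51.34°
|G| = 1 · 1.005e+05 / 12847 ≈ 7.8228
Gain = 20 log₁₀(7.8228) ≈ 17.87 dB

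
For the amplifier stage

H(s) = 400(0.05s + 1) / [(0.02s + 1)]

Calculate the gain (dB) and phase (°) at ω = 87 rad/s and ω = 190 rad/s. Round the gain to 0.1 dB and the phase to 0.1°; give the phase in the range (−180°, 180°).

ω = 87: 59.0 dB, 16.9°; ω = 190: 59.8 dB, 8.7°

At ω = 87 rad/s:
zero (1 + j87·0.05) = 1 + j4.35 → |·| ≈ 4.4635, ∠ ≈ 77.05°
pole (1 + j87·0.02) = 1 + j1.74 → |·| ≈ 2.0069, ∠ ≈ 60.11°
|H| = 400 · 4.4635 / (2.0069) ≈ 889.63
Gain = 20 log₁₀(889.63) ≈ 58.98 dB
∠H = (77.05°) − (60.11°) = 16.94°

At ω = 190 rad/s:
zero (1 + j190·0.05) = 1 + j9.5 → |·| ≈ 9.5525, ∠ ≈ 83.99°
pole (1 + j190·0.02) = 1 + j3.8 → |·| ≈ 3.9294, ∠ ≈ 75.26°
|H| = 400 · 9.5525 / (3.9294) ≈ 972.41
Gain = 20 log₁₀(972.41) ≈ 59.76 dB
∠H = (83.99°) − (75.26°) = 8.73°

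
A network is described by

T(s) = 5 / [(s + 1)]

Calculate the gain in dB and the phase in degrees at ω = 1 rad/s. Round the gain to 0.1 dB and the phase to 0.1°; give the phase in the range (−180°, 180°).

At ω = 1 rad/s:
pole (1 + j1·1) = 1 + j1 → |·| ≈ 1.4142, ∠ ≈ 45.00°
|T| = 5 · 1 / (1.4142) ≈ 3.5356
Gain = 20 log₁₀(3.5356) ≈ 10.97 dB
∠T = (0°) − (45.00°) = -45.00°

11.0 dB, -45.0°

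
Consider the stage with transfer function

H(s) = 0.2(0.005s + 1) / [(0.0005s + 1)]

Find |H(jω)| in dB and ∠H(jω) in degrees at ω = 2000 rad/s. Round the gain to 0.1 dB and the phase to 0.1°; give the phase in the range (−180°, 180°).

3.1 dB, 39.3°

At ω = 2000 rad/s:
zero (1 + j2000·0.005) = 1 + j10 → |·| ≈ 10.05, ∠ ≈ 84.29°
pole (1 + j2000·0.0005) = 1 + j1 → |·| ≈ 1.4142, ∠ ≈ 45.00°
|H| = 0.2 · 10.05 / (1.4142) ≈ 1.4213
Gain = 20 log₁₀(1.4213) ≈ 3.05 dB
∠H = (84.29°) − (45.00°) = 39.29°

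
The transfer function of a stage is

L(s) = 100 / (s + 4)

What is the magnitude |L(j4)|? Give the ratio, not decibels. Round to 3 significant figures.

17.7

Substitute s = j4:
Numerator: 100 = 100 + j0
Denominator: (j4) + 4 = 4 + j4
|N| = √(100² + 0²) ≈ 100, ∠N ≈ 0.00°
|D| = √(4² + 4²) ≈ 5.6569, ∠D ≈ 45.00°
|L| = 100 / 5.6569 ≈ 17.678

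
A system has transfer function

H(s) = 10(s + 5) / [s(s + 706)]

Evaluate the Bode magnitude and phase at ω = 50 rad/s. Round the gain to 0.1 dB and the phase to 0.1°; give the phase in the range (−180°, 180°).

At s = jω = j50:
zero (s+5): 5 + j50 → |·| = √(5²+50²) = √2525 ≈ 50.249, ∠ = arctan(50/5) ≈ 84.29°
pole (s+706): 706 + j50 → |·| = √(706²+50²) = √500936 ≈ 707.77, ∠ = arctan(50/706) ≈ 4.05°
pole at origin: |s| = 50, ∠ = 90.00° (in denominator)
|H| = 10 · 50.249 / 35388 ≈ 0.014199
Gain = 20 log₁₀(0.014199) ≈ -36.95 dB
∠H = 84.29° − 94.05° = -9.76°

-37.0 dB, -9.8°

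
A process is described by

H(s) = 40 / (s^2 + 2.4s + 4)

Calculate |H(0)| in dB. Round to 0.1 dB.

20.0 dB

H(0) = 40 / 4 = 10
20 log₁₀(10) ≈ 20.00 dB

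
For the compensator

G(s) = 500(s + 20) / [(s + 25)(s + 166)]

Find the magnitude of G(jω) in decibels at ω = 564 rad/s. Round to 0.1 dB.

At s = jω = j564:
zero (s+20): 20 + j564 → |·| = √(20²+564²) = √318496 ≈ 564.35, ∠ = arctan(564/20) ≈ 87.97°
pole (s+25): 25 + j564 → |·| = √(25²+564²) = √318721 ≈ 564.55, ∠ = arctan(564/25) ≈ 87.46°
pole (s+166): 166 + j564 → |·| = √(166²+564²) = √345652 ≈ 587.92, ∠ = arctan(564/166) ≈ 73.60°
|G| = 500 · 564.35 / 3.3191e+05 ≈ 0.85016
Gain = 20 log₁₀(0.85016) ≈ -1.41 dB

-1.4 dB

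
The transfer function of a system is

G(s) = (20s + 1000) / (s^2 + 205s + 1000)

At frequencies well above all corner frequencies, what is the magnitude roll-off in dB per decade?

-20 dB/decade

Each pole contributes −20 dB/decade at high frequency; each zero contributes +20 dB/decade.
Net: 1 zero(s) − 2 pole(s) → -20 dB/decade.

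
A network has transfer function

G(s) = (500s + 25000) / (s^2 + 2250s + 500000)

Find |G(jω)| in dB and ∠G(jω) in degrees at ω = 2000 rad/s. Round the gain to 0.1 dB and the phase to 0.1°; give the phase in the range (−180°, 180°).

Substitute s = j2000:
Numerator: 500(j2000) + 25000 = 25000 + j1000000
Denominator: (j2000)^2 + 2250(j2000) + 500000 = -3500000 + j4500000
|N| = √(25000² + 1000000²) ≈ 1.0003e+06, ∠N ≈ 88.57°
|D| = √(3500000² + 4500000²) ≈ 5.7009e+06, ∠D ≈ 127.87°
|G| = 1.0003e+06 / 5.7009e+06 ≈ 0.17546
Gain = 20 log₁₀(0.17546) ≈ -15.12 dB
∠G = 88.57° − 127.87° = -39.30°

-15.1 dB, -39.3°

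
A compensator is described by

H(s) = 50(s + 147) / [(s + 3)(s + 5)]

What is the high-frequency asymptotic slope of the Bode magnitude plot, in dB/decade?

-20 dB/decade

Each pole contributes −20 dB/decade at high frequency; each zero contributes +20 dB/decade.
Net: 1 zero(s) − 2 pole(s) → -20 dB/decade.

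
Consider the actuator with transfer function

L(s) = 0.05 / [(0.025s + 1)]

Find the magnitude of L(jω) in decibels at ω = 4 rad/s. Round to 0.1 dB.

At ω = 4 rad/s:
pole (1 + j4·0.025) = 1 + j0.1 → |·| ≈ 1.005, ∠ ≈ 5.71°
|L| = 0.05 · 1 / (1.005) ≈ 0.049751
Gain = 20 log₁₀(0.049751) ≈ -26.06 dB

-26.1 dB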